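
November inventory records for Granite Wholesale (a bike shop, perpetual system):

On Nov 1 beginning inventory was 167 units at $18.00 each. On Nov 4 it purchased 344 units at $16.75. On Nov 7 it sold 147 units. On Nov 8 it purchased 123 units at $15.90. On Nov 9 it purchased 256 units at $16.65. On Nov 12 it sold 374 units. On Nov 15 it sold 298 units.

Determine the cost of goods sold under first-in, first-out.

Nov 7, 147 sold [FIFO — oldest first]: 147 @ $18.00 = $2,646.00
Nov 12, 374 sold [FIFO — oldest first]: 20 @ $18.00 + 344 @ $16.75 + 10 @ $15.90 = $6,281.00
Nov 15, 298 sold [FIFO — oldest first]: 113 @ $15.90 + 185 @ $16.65 = $4,876.95
Total COGS = $2,646.00 + $6,281.00 + $4,876.95 = $13,803.95
Ending inventory: 71 @ $16.65 = $1,182.15
Check: goods available $14,986.10 = COGS $13,803.95 + ending $1,182.15

COGS = $13,803.95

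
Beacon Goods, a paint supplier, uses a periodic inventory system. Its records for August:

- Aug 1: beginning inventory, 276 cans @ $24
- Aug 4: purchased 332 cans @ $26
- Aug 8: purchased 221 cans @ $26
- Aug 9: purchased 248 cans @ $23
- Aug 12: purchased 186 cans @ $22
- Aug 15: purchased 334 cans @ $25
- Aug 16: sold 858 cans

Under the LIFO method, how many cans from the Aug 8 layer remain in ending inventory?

Aug 16, 858 sold [LIFO — newest first]: 334 @ $25 + 186 @ $22 + 248 @ $23 + 90 @ $26 = $20,486
Ending inventory: 276 @ $24 + 332 @ $26 + 131 @ $26 = $18,662

131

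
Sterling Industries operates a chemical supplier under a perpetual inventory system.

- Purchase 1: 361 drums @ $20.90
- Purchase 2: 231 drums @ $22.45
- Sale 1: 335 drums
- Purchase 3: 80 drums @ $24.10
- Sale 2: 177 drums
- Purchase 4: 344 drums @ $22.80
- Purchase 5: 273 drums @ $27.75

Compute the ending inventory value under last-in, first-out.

Ending inventory = $18,762.95

Sale 1 (335) [LIFO — newest first]: 231 @ $22.45 + 104 @ $20.90 = $7,359.55
Sale 2 (177) [LIFO — newest first]: 80 @ $24.10 + 97 @ $20.90 = $3,955.30
Total COGS = $7,359.55 + $3,955.30 = $11,314.85
Ending inventory: 160 @ $20.90 + 344 @ $22.80 + 273 @ $27.75 = $18,762.95
Check: goods available $30,077.80 = COGS $11,314.85 + ending $18,762.95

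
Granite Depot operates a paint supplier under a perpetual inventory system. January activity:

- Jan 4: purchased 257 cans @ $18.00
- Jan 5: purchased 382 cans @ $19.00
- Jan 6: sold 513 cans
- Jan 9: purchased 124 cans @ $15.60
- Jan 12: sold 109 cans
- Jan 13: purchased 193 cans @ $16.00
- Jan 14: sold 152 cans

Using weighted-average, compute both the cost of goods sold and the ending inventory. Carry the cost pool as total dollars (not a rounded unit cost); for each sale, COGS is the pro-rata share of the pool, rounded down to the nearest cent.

After Jan 4: 257 on hand, pool $4,626.00 (≈ $18.0000 each)
After Jan 5: 639 on hand, pool $11,884.00 (≈ $18.5978 each)
Jan 6, sell 513: 513/639 × $11,884.00 → $9,540.67
After Jan 9: 250 on hand, pool $4,277.73 (≈ $17.1109 each)
Jan 12, sell 109: 109/250 × $4,277.73 → $1,865.09
After Jan 13: 334 on hand, pool $5,500.64 (≈ $16.4690 each)
Jan 14, sell 152: 152/334 × $5,500.64 → $2,503.28
Total COGS = $9,540.67 + $1,865.09 + $2,503.28 = $13,909.04
Ending inventory (cost pool remaining) = $2,997.36
Check: goods available $16,906.40 = COGS $13,909.04 + ending $2,997.36

COGS = $13,909.04; ending inventory = $2,997.36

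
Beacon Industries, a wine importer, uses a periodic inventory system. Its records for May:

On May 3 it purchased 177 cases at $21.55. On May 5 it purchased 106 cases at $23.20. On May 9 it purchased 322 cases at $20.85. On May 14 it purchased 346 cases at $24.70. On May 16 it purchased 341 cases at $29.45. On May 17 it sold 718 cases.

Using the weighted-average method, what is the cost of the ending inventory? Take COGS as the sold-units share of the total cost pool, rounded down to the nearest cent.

May 17, sell 718: 718/1292 × $31,575.90 → $17,547.59
Ending inventory (cost pool remaining) = $14,028.31

Ending inventory = $14,028.31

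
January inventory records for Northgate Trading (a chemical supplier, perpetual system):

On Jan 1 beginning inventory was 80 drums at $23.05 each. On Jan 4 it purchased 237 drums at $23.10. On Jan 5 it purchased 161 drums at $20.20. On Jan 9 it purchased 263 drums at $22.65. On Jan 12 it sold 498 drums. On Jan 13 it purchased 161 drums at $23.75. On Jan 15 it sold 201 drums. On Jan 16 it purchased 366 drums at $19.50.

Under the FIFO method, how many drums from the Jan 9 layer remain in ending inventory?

42

Jan 12, 498 sold [FIFO — oldest first]: 80 @ $23.05 + 237 @ $23.10 + 161 @ $20.20 + 20 @ $22.65 = $11,023.90
Jan 15, 201 sold [FIFO — oldest first]: 201 @ $22.65 = $4,552.65
Total COGS = $11,023.90 + $4,552.65 = $15,576.55
Ending inventory: 42 @ $22.65 + 161 @ $23.75 + 366 @ $19.50 = $11,912.05
Check: goods available $27,488.60 = COGS $15,576.55 + ending $11,912.05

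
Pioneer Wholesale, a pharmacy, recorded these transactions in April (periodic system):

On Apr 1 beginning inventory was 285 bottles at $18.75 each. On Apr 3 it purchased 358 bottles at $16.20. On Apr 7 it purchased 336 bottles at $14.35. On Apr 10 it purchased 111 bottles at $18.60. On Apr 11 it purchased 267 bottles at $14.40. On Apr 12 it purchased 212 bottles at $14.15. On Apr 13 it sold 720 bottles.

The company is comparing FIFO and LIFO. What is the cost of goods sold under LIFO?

FIFO COGS: 285 @ $18.75 + 358 @ $16.20 + 77 @ $14.35 = $12,248.30
LIFO COGS: 212 @ $14.15 + 267 @ $14.40 + 111 @ $18.60 + 130 @ $14.35 = $10,774.70

COGS = $10,774.70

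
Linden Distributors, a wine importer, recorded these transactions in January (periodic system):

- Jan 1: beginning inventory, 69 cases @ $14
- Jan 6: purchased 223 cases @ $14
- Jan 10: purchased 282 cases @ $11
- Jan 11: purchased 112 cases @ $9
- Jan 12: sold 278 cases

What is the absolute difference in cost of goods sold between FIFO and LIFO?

$1,058

FIFO COGS: 69 @ $14 + 209 @ $14 = $3,892
LIFO COGS: 112 @ $9 + 166 @ $11 = $2,834
Difference = |$3,892 − $2,834| = $1,058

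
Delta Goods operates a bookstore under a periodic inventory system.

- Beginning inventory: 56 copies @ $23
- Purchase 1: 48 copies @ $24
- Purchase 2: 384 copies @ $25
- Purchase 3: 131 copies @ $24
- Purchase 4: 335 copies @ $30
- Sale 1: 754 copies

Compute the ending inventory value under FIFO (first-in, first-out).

Ending inventory = $6,000

Sale 1 (754) [FIFO — oldest first]: 56 @ $23 + 48 @ $24 + 384 @ $25 + 131 @ $24 + 135 @ $30 = $19,234
Ending inventory: 200 @ $30 = $6,000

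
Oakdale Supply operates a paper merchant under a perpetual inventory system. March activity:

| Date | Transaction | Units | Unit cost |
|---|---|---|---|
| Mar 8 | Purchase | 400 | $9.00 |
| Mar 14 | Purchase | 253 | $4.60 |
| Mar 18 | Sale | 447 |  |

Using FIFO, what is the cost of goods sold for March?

COGS = $3,816.20

Mar 18, 447 sold [FIFO — oldest first]: 400 @ $9.00 + 47 @ $4.60 = $3,816.20
Ending inventory: 206 @ $4.60 = $947.60
Check: goods available $4,763.80 = COGS $3,816.20 + ending $947.60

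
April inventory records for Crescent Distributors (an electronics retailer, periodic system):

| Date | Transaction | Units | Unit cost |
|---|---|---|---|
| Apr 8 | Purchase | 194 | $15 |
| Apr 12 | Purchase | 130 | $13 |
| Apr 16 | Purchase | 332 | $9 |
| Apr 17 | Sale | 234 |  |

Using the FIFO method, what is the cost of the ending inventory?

Apr 17, 234 sold [FIFO — oldest first]: 194 @ $15 + 40 @ $13 = $3,430
Ending inventory: 90 @ $13 + 332 @ $9 = $4,158

Ending inventory = $4,158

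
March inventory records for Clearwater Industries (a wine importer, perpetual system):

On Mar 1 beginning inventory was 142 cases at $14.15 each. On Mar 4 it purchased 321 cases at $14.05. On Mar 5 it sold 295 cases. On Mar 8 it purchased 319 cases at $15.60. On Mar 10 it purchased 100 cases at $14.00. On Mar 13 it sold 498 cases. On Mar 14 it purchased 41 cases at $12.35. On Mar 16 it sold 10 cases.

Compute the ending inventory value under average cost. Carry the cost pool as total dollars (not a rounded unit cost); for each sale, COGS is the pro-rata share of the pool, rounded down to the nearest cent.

Ending inventory = $1,690.90

After Mar 1: 142 on hand, pool $2,009.30 (≈ $14.1500 each)
After Mar 4: 463 on hand, pool $6,519.35 (≈ $14.0807 each)
Mar 5, sell 295: 295/463 × $6,519.35 → $4,153.79
After Mar 8: 487 on hand, pool $7,341.96 (≈ $15.0759 each)
After Mar 10: 587 on hand, pool $8,741.96 (≈ $14.8926 each)
Mar 13, sell 498: 498/587 × $8,741.96 → $7,416.51
After Mar 14: 130 on hand, pool $1,831.80 (≈ $14.0908 each)
Mar 16, sell 10: 10/130 × $1,831.80 → $140.90
Total COGS = $4,153.79 + $7,416.51 + $140.90 = $11,711.20
Ending inventory (cost pool remaining) = $1,690.90
Check: goods available $13,402.10 = COGS $11,711.20 + ending $1,690.90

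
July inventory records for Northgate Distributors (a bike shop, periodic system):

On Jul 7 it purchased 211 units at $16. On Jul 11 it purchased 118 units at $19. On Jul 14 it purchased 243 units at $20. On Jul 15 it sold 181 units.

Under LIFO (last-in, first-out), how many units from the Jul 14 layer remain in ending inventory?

62

Jul 15, 181 sold [LIFO — newest first]: 181 @ $20 = $3,620
Ending inventory: 211 @ $16 + 118 @ $19 + 62 @ $20 = $6,858
Check: goods available $10,478 = COGS $3,620 + ending $6,858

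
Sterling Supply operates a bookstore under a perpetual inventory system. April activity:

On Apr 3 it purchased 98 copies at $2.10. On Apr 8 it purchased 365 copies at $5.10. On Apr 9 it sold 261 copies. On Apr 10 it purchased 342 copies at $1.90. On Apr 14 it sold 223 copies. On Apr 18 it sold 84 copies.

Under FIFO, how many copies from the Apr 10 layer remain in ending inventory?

Apr 9, 261 sold [FIFO — oldest first]: 98 @ $2.10 + 163 @ $5.10 = $1,037.10
Apr 14, 223 sold [FIFO — oldest first]: 202 @ $5.10 + 21 @ $1.90 = $1,070.10
Apr 18, 84 sold [FIFO — oldest first]: 84 @ $1.90 = $159.60
Total COGS = $1,037.10 + $1,070.10 + $159.60 = $2,266.80
Ending inventory: 237 @ $1.90 = $450.30

237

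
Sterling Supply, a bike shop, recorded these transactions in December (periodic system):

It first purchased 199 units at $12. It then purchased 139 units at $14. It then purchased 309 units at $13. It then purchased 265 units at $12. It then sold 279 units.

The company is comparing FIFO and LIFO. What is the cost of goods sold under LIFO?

COGS = $3,362

FIFO COGS: 199 @ $12 + 80 @ $14 = $3,508
LIFO COGS: 265 @ $12 + 14 @ $13 = $3,362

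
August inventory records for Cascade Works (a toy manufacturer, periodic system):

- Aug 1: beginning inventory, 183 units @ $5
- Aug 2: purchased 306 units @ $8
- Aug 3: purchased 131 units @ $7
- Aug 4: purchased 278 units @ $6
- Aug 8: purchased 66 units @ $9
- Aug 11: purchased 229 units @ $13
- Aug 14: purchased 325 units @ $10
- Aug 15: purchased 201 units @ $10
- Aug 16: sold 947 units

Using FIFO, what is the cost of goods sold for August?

Aug 16, 947 sold [FIFO — oldest first]: 183 @ $5 + 306 @ $8 + 131 @ $7 + 278 @ $6 + 49 @ $9 = $6,389
Ending inventory: 17 @ $9 + 229 @ $13 + 325 @ $10 + 201 @ $10 = $8,390
Check: goods available $14,779 = COGS $6,389 + ending $8,390

COGS = $6,389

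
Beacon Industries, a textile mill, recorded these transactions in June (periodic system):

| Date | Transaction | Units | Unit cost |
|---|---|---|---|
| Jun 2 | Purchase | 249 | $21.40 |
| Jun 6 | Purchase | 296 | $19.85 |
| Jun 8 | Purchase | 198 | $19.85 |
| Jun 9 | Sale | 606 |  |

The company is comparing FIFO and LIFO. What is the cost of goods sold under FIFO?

FIFO COGS: 249 @ $21.40 + 296 @ $19.85 + 61 @ $19.85 = $12,415.05
LIFO COGS: 198 @ $19.85 + 296 @ $19.85 + 112 @ $21.40 = $12,202.70

COGS = $12,415.05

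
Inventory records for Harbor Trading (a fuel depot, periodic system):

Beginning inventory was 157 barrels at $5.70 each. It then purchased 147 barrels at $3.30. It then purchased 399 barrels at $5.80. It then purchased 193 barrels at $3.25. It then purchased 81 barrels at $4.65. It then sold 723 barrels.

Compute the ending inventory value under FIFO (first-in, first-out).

Sale 1 (723) [FIFO — oldest first]: 157 @ $5.70 + 147 @ $3.30 + 399 @ $5.80 + 20 @ $3.25 = $3,759.20
Ending inventory: 173 @ $3.25 + 81 @ $4.65 = $938.90

Ending inventory = $938.90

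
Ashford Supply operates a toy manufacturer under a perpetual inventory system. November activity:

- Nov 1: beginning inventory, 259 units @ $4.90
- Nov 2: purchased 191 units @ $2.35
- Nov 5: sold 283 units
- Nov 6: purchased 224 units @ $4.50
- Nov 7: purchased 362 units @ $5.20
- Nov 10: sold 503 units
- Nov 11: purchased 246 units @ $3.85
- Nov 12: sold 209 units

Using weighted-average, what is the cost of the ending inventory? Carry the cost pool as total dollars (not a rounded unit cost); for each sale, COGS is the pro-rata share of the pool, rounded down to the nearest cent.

Ending inventory = $1,225.78

After Nov 1: 259 on hand, pool $1,269.10 (≈ $4.9000 each)
After Nov 2: 450 on hand, pool $1,717.95 (≈ $3.8177 each)
Nov 5, sell 283: 283/450 × $1,717.95 → $1,080.39
After Nov 6: 391 on hand, pool $1,645.56 (≈ $4.2086 each)
After Nov 7: 753 on hand, pool $3,527.96 (≈ $4.6852 each)
Nov 10, sell 503: 503/753 × $3,527.96 → $2,356.65
After Nov 11: 496 on hand, pool $2,118.41 (≈ $4.2710 each)
Nov 12, sell 209: 209/496 × $2,118.41 → $892.63
Total COGS = $1,080.39 + $2,356.65 + $892.63 = $4,329.67
Ending inventory (cost pool remaining) = $1,225.78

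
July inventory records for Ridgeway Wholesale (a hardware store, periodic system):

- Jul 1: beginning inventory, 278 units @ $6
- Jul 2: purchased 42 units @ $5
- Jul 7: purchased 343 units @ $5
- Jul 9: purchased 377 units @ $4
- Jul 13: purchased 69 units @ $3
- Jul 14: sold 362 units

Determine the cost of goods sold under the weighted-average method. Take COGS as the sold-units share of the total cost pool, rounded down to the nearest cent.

Jul 14, sell 362: 362/1109 × $5,308.00 → $1,732.63
Ending inventory (cost pool remaining) = $3,575.37
Check: goods available $5,308.00 = COGS $1,732.63 + ending $3,575.37

COGS = $1,732.63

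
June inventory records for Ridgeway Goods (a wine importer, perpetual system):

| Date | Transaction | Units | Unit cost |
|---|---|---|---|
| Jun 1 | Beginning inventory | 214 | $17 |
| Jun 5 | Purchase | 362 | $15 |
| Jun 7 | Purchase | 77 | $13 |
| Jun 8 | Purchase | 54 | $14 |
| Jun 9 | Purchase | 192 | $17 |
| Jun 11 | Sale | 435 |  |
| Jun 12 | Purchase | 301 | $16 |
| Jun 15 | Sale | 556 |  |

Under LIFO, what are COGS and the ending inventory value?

Jun 11, 435 sold [LIFO — newest first]: 192 @ $17 + 54 @ $14 + 77 @ $13 + 112 @ $15 = $6,701
Jun 15, 556 sold [LIFO — newest first]: 301 @ $16 + 250 @ $15 + 5 @ $17 = $8,651
Total COGS = $6,701 + $8,651 = $15,352
Ending inventory: 209 @ $17 = $3,553
Check: goods available $18,905 = COGS $15,352 + ending $3,553

COGS = $15,352; ending inventory = $3,553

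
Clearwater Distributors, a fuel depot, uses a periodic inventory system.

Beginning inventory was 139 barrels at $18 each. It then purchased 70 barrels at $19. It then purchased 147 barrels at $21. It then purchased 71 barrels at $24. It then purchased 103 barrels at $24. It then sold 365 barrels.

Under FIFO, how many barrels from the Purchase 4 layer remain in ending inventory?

Sale 1 (365) [FIFO — oldest first]: 139 @ $18 + 70 @ $19 + 147 @ $21 + 9 @ $24 = $7,135
Ending inventory: 62 @ $24 + 103 @ $24 = $3,960
Check: goods available $11,095 = COGS $7,135 + ending $3,960

103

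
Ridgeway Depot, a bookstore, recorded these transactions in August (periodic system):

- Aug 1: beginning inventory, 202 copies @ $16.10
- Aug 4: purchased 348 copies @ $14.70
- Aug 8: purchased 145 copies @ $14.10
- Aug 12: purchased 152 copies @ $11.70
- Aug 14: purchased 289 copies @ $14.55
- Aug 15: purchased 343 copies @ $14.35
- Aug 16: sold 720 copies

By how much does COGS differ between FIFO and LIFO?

FIFO COGS: 202 @ $16.10 + 348 @ $14.70 + 145 @ $14.10 + 25 @ $11.70 = $10,704.80
LIFO COGS: 343 @ $14.35 + 289 @ $14.55 + 88 @ $11.70 = $10,156.60
Difference = |$10,704.80 − $10,156.60| = $548.20

$548.20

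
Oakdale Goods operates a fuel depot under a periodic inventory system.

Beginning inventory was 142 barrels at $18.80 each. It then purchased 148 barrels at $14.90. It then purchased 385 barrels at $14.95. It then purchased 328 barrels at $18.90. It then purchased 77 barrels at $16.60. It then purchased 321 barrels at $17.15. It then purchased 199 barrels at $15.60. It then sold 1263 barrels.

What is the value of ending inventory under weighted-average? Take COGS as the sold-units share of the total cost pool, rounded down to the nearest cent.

Sale 1, sell 1263: 1263/1600 × $26,717.50 → $21,090.12
Ending inventory (cost pool remaining) = $5,627.38

Ending inventory = $5,627.38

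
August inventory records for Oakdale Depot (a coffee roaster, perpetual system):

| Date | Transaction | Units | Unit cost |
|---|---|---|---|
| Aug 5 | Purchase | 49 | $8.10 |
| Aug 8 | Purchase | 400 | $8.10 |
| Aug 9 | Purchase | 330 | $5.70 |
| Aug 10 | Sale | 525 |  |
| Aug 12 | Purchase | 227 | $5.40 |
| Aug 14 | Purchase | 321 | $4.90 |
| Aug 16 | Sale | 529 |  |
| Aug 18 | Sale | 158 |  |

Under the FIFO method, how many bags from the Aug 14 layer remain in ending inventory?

115

Aug 10, 525 sold [FIFO — oldest first]: 49 @ $8.10 + 400 @ $8.10 + 76 @ $5.70 = $4,070.10
Aug 16, 529 sold [FIFO — oldest first]: 254 @ $5.70 + 227 @ $5.40 + 48 @ $4.90 = $2,908.80
Aug 18, 158 sold [FIFO — oldest first]: 158 @ $4.90 = $774.20
Total COGS = $4,070.10 + $2,908.80 + $774.20 = $7,753.10
Ending inventory: 115 @ $4.90 = $563.50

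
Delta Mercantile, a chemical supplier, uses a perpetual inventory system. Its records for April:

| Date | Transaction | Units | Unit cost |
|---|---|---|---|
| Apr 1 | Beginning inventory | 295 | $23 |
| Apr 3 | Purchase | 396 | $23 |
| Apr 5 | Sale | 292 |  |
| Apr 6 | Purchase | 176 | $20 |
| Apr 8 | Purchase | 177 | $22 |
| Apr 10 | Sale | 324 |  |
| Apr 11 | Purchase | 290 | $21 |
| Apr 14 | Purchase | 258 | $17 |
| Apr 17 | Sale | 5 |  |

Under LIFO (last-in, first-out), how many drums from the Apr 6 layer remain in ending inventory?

Apr 5, 292 sold [LIFO — newest first]: 292 @ $23 = $6,716
Apr 10, 324 sold [LIFO — newest first]: 177 @ $22 + 147 @ $20 = $6,834
Apr 17, 5 sold [LIFO — newest first]: 5 @ $17 = $85
Total COGS = $6,716 + $6,834 + $85 = $13,635
Ending inventory: 295 @ $23 + 104 @ $23 + 29 @ $20 + 290 @ $21 + 253 @ $17 = $20,148

29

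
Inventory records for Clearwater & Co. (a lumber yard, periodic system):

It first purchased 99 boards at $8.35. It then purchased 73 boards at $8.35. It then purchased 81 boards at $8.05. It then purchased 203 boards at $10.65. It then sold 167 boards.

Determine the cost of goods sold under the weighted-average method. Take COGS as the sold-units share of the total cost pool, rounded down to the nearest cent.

COGS = $1,556.54

Sale 1, sell 167: 167/456 × $4,250.20 → $1,556.54
Ending inventory (cost pool remaining) = $2,693.66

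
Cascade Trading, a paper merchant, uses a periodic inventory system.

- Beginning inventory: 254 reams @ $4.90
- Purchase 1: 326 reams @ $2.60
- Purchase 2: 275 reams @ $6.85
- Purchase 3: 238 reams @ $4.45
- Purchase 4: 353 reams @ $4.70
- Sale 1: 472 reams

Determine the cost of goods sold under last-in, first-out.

COGS = $2,188.65

Sale 1 (472) [LIFO — newest first]: 353 @ $4.70 + 119 @ $4.45 = $2,188.65
Ending inventory: 254 @ $4.90 + 326 @ $2.60 + 275 @ $6.85 + 119 @ $4.45 = $4,505.50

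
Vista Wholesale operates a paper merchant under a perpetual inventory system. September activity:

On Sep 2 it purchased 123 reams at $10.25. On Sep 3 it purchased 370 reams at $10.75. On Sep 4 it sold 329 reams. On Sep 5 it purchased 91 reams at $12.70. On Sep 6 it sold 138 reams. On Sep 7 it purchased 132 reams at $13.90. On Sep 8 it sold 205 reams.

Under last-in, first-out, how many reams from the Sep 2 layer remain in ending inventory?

Sep 4, 329 sold [LIFO — newest first]: 329 @ $10.75 = $3,536.75
Sep 6, 138 sold [LIFO — newest first]: 91 @ $12.70 + 41 @ $10.75 + 6 @ $10.25 = $1,657.95
Sep 8, 205 sold [LIFO — newest first]: 132 @ $13.90 + 73 @ $10.25 = $2,583.05
Total COGS = $3,536.75 + $1,657.95 + $2,583.05 = $7,777.75
Ending inventory: 44 @ $10.25 = $451.00
Check: goods available $8,228.75 = COGS $7,777.75 + ending $451.00

44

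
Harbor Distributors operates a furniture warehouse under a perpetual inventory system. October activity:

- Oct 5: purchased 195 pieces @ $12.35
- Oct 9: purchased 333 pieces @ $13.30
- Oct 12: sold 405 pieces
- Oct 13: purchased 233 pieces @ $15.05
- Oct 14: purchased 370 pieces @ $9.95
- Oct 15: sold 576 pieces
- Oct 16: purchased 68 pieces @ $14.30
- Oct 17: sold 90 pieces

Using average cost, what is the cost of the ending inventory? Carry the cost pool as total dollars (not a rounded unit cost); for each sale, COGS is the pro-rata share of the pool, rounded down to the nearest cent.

After Oct 5: 195 on hand, pool $2,408.25 (≈ $12.3500 each)
After Oct 9: 528 on hand, pool $6,837.15 (≈ $12.9491 each)
Oct 12, sell 405: 405/528 × $6,837.15 → $5,244.40
After Oct 13: 356 on hand, pool $5,099.40 (≈ $14.3242 each)
After Oct 14: 726 on hand, pool $8,780.90 (≈ $12.0949 each)
Oct 15, sell 576: 576/726 × $8,780.90 → $6,966.66
After Oct 16: 218 on hand, pool $2,786.64 (≈ $12.7828 each)
Oct 17, sell 90: 90/218 × $2,786.64 → $1,150.44
Total COGS = $5,244.40 + $6,966.66 + $1,150.44 = $13,361.50
Ending inventory (cost pool remaining) = $1,636.20

Ending inventory = $1,636.20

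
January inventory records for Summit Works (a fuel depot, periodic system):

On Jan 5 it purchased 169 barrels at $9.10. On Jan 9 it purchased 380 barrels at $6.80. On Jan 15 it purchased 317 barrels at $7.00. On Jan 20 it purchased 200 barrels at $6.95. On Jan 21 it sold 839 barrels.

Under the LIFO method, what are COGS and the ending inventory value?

COGS = $5,798.60; ending inventory = $1,932.30

Jan 21, 839 sold [LIFO — newest first]: 200 @ $6.95 + 317 @ $7.00 + 322 @ $6.80 = $5,798.60
Ending inventory: 169 @ $9.10 + 58 @ $6.80 = $1,932.30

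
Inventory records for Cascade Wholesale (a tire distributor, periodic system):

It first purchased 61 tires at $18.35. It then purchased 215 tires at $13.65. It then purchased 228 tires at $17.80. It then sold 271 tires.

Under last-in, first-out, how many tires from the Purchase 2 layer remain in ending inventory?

Sale 1 (271) [LIFO — newest first]: 228 @ $17.80 + 43 @ $13.65 = $4,645.35
Ending inventory: 61 @ $18.35 + 172 @ $13.65 = $3,467.15

172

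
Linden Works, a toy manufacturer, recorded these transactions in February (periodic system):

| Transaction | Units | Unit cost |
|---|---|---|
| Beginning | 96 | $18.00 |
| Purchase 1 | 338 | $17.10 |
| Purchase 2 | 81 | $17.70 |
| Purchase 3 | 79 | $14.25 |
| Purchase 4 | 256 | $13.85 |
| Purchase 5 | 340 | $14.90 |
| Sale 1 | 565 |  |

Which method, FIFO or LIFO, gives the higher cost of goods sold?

FIFO COGS: 96 @ $18.00 + 338 @ $17.10 + 81 @ $17.70 + 50 @ $14.25 = $9,654.00
LIFO COGS: 340 @ $14.90 + 225 @ $13.85 = $8,182.25

FIFO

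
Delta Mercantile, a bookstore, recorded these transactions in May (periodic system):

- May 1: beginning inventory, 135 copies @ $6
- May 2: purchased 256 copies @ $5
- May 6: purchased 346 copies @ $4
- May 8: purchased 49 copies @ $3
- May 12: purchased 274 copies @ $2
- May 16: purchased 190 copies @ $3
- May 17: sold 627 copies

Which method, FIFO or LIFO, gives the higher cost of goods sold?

FIFO

FIFO COGS: 135 @ $6 + 256 @ $5 + 236 @ $4 = $3,034
LIFO COGS: 190 @ $3 + 274 @ $2 + 49 @ $3 + 114 @ $4 = $1,721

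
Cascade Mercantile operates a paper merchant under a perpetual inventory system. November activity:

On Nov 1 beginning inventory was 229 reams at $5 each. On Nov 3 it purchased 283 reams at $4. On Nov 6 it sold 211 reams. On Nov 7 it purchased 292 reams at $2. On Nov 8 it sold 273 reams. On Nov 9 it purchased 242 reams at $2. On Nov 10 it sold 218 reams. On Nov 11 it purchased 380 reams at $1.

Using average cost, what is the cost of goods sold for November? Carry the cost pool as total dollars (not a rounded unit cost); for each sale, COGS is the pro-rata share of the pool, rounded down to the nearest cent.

After Nov 1: 229 on hand, pool $1,145.00 (≈ $5.0000 each)
After Nov 3: 512 on hand, pool $2,277.00 (≈ $4.4473 each)
Nov 6, sell 211: 211/512 × $2,277.00 → $938.37
After Nov 7: 593 on hand, pool $1,922.63 (≈ $3.2422 each)
Nov 8, sell 273: 273/593 × $1,922.63 → $885.12
After Nov 9: 562 on hand, pool $1,521.51 (≈ $2.7073 each)
Nov 10, sell 218: 218/562 × $1,521.51 → $590.19
After Nov 11: 724 on hand, pool $1,311.32 (≈ $1.8112 each)
Total COGS = $938.37 + $885.12 + $590.19 = $2,413.68
Ending inventory (cost pool remaining) = $1,311.32
Check: goods available $3,725.00 = COGS $2,413.68 + ending $1,311.32

COGS = $2,413.68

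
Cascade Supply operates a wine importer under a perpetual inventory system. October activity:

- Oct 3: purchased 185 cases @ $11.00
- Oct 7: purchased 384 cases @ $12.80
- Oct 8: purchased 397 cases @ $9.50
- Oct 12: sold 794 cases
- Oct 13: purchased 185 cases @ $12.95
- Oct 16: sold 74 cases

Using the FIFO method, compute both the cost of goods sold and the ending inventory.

Oct 12, 794 sold [FIFO — oldest first]: 185 @ $11.00 + 384 @ $12.80 + 225 @ $9.50 = $9,087.70
Oct 16, 74 sold [FIFO — oldest first]: 74 @ $9.50 = $703.00
Total COGS = $9,087.70 + $703.00 = $9,790.70
Ending inventory: 98 @ $9.50 + 185 @ $12.95 = $3,326.75
Check: goods available $13,117.45 = COGS $9,790.70 + ending $3,326.75

COGS = $9,790.70; ending inventory = $3,326.75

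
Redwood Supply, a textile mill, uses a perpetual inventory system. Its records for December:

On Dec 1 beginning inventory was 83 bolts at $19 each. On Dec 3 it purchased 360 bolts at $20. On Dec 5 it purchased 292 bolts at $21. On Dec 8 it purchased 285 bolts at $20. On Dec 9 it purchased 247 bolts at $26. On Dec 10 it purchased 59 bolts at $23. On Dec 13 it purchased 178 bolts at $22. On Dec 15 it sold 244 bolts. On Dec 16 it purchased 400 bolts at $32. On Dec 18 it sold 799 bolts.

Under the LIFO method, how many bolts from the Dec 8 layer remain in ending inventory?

Dec 15, 244 sold [LIFO — newest first]: 178 @ $22 + 59 @ $23 + 7 @ $26 = $5,455
Dec 18, 799 sold [LIFO — newest first]: 400 @ $32 + 240 @ $26 + 159 @ $20 = $22,220
Total COGS = $5,455 + $22,220 = $27,675
Ending inventory: 83 @ $19 + 360 @ $20 + 292 @ $21 + 126 @ $20 = $17,429
Check: goods available $45,104 = COGS $27,675 + ending $17,429

126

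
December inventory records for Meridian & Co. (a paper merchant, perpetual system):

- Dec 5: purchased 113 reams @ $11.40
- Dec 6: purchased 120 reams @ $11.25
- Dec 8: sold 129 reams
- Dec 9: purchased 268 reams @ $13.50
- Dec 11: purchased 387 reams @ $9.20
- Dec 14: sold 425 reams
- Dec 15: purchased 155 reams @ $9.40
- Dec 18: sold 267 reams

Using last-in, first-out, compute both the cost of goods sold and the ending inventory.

Dec 8, 129 sold [LIFO — newest first]: 120 @ $11.25 + 9 @ $11.40 = $1,452.60
Dec 14, 425 sold [LIFO — newest first]: 387 @ $9.20 + 38 @ $13.50 = $4,073.40
Dec 18, 267 sold [LIFO — newest first]: 155 @ $9.40 + 112 @ $13.50 = $2,969.00
Total COGS = $1,452.60 + $4,073.40 + $2,969.00 = $8,495.00
Ending inventory: 104 @ $11.40 + 118 @ $13.50 = $2,778.60

COGS = $8,495.00; ending inventory = $2,778.60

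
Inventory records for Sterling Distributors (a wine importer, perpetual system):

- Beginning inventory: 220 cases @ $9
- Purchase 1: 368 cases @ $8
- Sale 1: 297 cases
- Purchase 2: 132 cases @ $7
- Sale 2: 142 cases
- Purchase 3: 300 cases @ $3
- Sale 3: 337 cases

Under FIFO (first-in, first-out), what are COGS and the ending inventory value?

Sale 1 (297) [FIFO — oldest first]: 220 @ $9 + 77 @ $8 = $2,596
Sale 2 (142) [FIFO — oldest first]: 142 @ $8 = $1,136
Sale 3 (337) [FIFO — oldest first]: 149 @ $8 + 132 @ $7 + 56 @ $3 = $2,284
Total COGS = $2,596 + $1,136 + $2,284 = $6,016
Ending inventory: 244 @ $3 = $732
Check: goods available $6,748 = COGS $6,016 + ending $732

COGS = $6,016; ending inventory = $732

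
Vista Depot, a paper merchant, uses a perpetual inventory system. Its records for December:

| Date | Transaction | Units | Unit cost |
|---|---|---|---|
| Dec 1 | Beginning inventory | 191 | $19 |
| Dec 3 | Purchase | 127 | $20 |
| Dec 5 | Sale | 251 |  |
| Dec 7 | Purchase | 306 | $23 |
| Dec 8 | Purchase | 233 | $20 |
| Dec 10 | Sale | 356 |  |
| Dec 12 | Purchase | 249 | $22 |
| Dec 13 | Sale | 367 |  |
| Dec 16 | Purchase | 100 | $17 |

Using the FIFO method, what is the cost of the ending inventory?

Dec 5, 251 sold [FIFO — oldest first]: 191 @ $19 + 60 @ $20 = $4,829
Dec 10, 356 sold [FIFO — oldest first]: 67 @ $20 + 289 @ $23 = $7,987
Dec 13, 367 sold [FIFO — oldest first]: 17 @ $23 + 233 @ $20 + 117 @ $22 = $7,625
Total COGS = $4,829 + $7,987 + $7,625 = $20,441
Ending inventory: 132 @ $22 + 100 @ $17 = $4,604

Ending inventory = $4,604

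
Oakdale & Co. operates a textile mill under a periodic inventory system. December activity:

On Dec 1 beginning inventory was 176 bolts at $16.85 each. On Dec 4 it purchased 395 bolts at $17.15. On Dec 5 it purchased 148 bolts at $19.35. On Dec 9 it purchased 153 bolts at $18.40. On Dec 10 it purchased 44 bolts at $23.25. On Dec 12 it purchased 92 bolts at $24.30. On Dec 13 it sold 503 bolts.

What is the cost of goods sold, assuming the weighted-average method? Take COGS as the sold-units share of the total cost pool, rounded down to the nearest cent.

COGS = $9,320.19

Dec 13, sell 503: 503/1008 × $18,677.45 → $9,320.19
Ending inventory (cost pool remaining) = $9,357.26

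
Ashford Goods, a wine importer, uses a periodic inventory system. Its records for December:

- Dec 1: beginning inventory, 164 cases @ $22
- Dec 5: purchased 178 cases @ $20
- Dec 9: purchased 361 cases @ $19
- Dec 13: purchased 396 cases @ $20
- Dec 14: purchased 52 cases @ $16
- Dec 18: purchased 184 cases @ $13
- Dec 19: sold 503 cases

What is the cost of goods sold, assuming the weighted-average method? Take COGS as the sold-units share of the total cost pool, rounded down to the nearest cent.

Dec 19, sell 503: 503/1335 × $25,171.00 → $9,483.90
Ending inventory (cost pool remaining) = $15,687.10

COGS = $9,483.90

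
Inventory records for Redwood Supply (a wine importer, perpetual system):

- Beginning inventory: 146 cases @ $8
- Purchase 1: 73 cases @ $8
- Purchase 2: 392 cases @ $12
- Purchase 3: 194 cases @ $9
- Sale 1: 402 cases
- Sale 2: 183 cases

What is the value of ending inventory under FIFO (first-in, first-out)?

Sale 1 (402) [FIFO — oldest first]: 146 @ $8 + 73 @ $8 + 183 @ $12 = $3,948
Sale 2 (183) [FIFO — oldest first]: 183 @ $12 = $2,196
Total COGS = $3,948 + $2,196 = $6,144
Ending inventory: 26 @ $12 + 194 @ $9 = $2,058

Ending inventory = $2,058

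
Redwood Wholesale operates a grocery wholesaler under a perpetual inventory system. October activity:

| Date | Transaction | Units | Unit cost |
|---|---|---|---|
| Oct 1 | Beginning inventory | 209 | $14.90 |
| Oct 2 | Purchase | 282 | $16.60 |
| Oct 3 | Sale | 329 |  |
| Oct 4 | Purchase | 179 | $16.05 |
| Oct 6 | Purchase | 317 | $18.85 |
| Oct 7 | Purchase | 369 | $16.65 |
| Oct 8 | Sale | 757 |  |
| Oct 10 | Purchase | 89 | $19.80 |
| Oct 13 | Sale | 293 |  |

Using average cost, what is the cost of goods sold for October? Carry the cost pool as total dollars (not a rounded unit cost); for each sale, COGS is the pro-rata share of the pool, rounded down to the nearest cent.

COGS = $23,376.84

After Oct 1: 209 on hand, pool $3,114.10 (≈ $14.9000 each)
After Oct 2: 491 on hand, pool $7,795.30 (≈ $15.8764 each)
Oct 3, sell 329: 329/491 × $7,795.30 → $5,223.32
After Oct 4: 341 on hand, pool $5,444.93 (≈ $15.9675 each)
After Oct 6: 658 on hand, pool $11,420.38 (≈ $17.3562 each)
After Oct 7: 1027 on hand, pool $17,564.23 (≈ $17.1025 each)
Oct 8, sell 757: 757/1027 × $17,564.23 → $12,946.56
After Oct 10: 359 on hand, pool $6,379.87 (≈ $17.7712 each)
Oct 13, sell 293: 293/359 × $6,379.87 → $5,206.96
Total COGS = $5,223.32 + $12,946.56 + $5,206.96 = $23,376.84
Ending inventory (cost pool remaining) = $1,172.91
Check: goods available $24,549.75 = COGS $23,376.84 + ending $1,172.91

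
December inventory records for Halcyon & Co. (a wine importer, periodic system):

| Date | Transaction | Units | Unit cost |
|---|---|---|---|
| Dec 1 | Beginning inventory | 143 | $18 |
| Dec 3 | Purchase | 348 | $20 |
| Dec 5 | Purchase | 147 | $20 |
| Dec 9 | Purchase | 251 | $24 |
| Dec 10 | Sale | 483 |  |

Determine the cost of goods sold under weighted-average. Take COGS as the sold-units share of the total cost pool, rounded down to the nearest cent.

COGS = $10,050.09

Dec 10, sell 483: 483/889 × $18,498.00 → $10,050.09
Ending inventory (cost pool remaining) = $8,447.91
Check: goods available $18,498.00 = COGS $10,050.09 + ending $8,447.91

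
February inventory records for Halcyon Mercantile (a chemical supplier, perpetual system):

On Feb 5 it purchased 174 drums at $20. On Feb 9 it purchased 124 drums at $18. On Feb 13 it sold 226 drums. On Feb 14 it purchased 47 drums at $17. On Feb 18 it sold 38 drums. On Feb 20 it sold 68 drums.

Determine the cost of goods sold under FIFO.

Feb 13, 226 sold [FIFO — oldest first]: 174 @ $20 + 52 @ $18 = $4,416
Feb 18, 38 sold [FIFO — oldest first]: 38 @ $18 = $684
Feb 20, 68 sold [FIFO — oldest first]: 34 @ $18 + 34 @ $17 = $1,190
Total COGS = $4,416 + $684 + $1,190 = $6,290
Ending inventory: 13 @ $17 = $221

COGS = $6,290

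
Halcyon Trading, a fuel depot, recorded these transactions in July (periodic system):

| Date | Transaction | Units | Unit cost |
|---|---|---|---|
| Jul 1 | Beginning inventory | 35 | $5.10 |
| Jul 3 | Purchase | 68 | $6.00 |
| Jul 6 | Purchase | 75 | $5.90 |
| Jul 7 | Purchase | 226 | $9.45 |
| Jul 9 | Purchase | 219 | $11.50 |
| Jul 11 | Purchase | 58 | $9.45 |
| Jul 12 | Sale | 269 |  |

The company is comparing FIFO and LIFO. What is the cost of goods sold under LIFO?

FIFO COGS: 35 @ $5.10 + 68 @ $6.00 + 75 @ $5.90 + 91 @ $9.45 = $1,888.95
LIFO COGS: 58 @ $9.45 + 211 @ $11.50 = $2,974.60

COGS = $2,974.60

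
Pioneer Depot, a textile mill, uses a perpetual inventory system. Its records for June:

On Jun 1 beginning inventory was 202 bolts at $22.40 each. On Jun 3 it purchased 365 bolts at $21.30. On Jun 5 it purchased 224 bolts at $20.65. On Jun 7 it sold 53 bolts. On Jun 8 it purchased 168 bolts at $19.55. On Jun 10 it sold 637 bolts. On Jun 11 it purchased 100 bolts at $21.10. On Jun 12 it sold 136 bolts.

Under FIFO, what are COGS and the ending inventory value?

Jun 7, 53 sold [FIFO — oldest first]: 53 @ $22.40 = $1,187.20
Jun 10, 637 sold [FIFO — oldest first]: 149 @ $22.40 + 365 @ $21.30 + 123 @ $20.65 = $13,652.05
Jun 12, 136 sold [FIFO — oldest first]: 101 @ $20.65 + 35 @ $19.55 = $2,769.90
Total COGS = $1,187.20 + $13,652.05 + $2,769.90 = $17,609.15
Ending inventory: 133 @ $19.55 + 100 @ $21.10 = $4,710.15
Check: goods available $22,319.30 = COGS $17,609.15 + ending $4,710.15

COGS = $17,609.15; ending inventory = $4,710.15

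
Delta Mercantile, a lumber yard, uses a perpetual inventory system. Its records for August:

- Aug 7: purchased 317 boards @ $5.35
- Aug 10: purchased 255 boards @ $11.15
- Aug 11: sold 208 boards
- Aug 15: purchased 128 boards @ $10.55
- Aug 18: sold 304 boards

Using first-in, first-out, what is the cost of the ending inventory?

Ending inventory = $2,019.40

Aug 11, 208 sold [FIFO — oldest first]: 208 @ $5.35 = $1,112.80
Aug 18, 304 sold [FIFO — oldest first]: 109 @ $5.35 + 195 @ $11.15 = $2,757.40
Total COGS = $1,112.80 + $2,757.40 = $3,870.20
Ending inventory: 60 @ $11.15 + 128 @ $10.55 = $2,019.40
Check: goods available $5,889.60 = COGS $3,870.20 + ending $2,019.40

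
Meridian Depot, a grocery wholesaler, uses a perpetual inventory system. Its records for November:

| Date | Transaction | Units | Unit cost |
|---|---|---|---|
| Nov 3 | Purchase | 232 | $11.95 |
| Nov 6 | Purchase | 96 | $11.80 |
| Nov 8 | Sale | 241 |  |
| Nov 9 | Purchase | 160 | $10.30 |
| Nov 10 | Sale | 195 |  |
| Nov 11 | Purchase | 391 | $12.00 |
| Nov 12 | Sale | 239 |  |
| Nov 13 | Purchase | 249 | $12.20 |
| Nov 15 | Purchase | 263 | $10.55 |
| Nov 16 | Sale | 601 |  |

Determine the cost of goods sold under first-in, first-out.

COGS = $14,844.40

Nov 8, 241 sold [FIFO — oldest first]: 232 @ $11.95 + 9 @ $11.80 = $2,878.60
Nov 10, 195 sold [FIFO — oldest first]: 87 @ $11.80 + 108 @ $10.30 = $2,139.00
Nov 12, 239 sold [FIFO — oldest first]: 52 @ $10.30 + 187 @ $12.00 = $2,779.60
Nov 16, 601 sold [FIFO — oldest first]: 204 @ $12.00 + 249 @ $12.20 + 148 @ $10.55 = $7,047.20
Total COGS = $2,878.60 + $2,139.00 + $2,779.60 + $7,047.20 = $14,844.40
Ending inventory: 115 @ $10.55 = $1,213.25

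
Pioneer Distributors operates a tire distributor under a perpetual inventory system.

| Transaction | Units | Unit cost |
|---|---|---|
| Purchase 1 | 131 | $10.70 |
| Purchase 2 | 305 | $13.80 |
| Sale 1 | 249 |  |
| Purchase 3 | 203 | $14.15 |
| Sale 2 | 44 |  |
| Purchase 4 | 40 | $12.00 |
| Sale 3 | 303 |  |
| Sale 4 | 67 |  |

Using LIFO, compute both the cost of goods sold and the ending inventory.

Sale 1 (249) [LIFO — newest first]: 249 @ $13.80 = $3,436.20
Sale 2 (44) [LIFO — newest first]: 44 @ $14.15 = $622.60
Sale 3 (303) [LIFO — newest first]: 40 @ $12.00 + 159 @ $14.15 + 56 @ $13.80 + 48 @ $10.70 = $4,016.25
Sale 4 (67) [LIFO — newest first]: 67 @ $10.70 = $716.90
Total COGS = $3,436.20 + $622.60 + $4,016.25 + $716.90 = $8,791.95
Ending inventory: 16 @ $10.70 = $171.20
Check: goods available $8,963.15 = COGS $8,791.95 + ending $171.20

COGS = $8,791.95; ending inventory = $171.20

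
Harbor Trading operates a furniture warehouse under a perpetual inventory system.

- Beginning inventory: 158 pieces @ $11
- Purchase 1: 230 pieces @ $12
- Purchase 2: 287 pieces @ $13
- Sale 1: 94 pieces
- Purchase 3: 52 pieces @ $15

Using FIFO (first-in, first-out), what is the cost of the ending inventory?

Sale 1 (94) [FIFO — oldest first]: 94 @ $11 = $1,034
Ending inventory: 64 @ $11 + 230 @ $12 + 287 @ $13 + 52 @ $15 = $7,975

Ending inventory = $7,975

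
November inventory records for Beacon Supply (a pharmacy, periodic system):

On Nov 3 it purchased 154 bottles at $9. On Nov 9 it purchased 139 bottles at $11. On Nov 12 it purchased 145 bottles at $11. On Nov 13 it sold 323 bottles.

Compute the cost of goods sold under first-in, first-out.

COGS = $3,245

Nov 13, 323 sold [FIFO — oldest first]: 154 @ $9 + 139 @ $11 + 30 @ $11 = $3,245
Ending inventory: 115 @ $11 = $1,265
Check: goods available $4,510 = COGS $3,245 + ending $1,265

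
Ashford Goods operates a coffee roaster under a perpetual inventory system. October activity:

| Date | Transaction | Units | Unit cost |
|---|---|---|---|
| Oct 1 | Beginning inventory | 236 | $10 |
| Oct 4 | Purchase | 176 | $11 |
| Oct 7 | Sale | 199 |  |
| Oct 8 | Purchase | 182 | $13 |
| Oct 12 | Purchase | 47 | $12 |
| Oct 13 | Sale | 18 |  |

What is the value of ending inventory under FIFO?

Ending inventory = $5,056

Oct 7, 199 sold [FIFO — oldest first]: 199 @ $10 = $1,990
Oct 13, 18 sold [FIFO — oldest first]: 18 @ $10 = $180
Total COGS = $1,990 + $180 = $2,170
Ending inventory: 19 @ $10 + 176 @ $11 + 182 @ $13 + 47 @ $12 = $5,056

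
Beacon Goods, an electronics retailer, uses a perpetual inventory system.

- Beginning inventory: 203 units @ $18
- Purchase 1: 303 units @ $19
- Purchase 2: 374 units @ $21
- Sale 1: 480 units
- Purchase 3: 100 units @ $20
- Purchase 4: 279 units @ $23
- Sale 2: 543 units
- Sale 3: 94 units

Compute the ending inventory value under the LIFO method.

Ending inventory = $2,556

Sale 1 (480) [LIFO — newest first]: 374 @ $21 + 106 @ $19 = $9,868
Sale 2 (543) [LIFO — newest first]: 279 @ $23 + 100 @ $20 + 164 @ $19 = $11,533
Sale 3 (94) [LIFO — newest first]: 33 @ $19 + 61 @ $18 = $1,725
Total COGS = $9,868 + $11,533 + $1,725 = $23,126
Ending inventory: 142 @ $18 = $2,556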